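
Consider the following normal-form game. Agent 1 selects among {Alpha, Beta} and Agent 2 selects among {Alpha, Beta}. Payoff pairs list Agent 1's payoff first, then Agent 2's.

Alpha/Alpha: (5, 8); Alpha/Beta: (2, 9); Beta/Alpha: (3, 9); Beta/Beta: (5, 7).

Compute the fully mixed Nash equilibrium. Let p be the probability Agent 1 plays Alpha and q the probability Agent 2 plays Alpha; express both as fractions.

In a mixed NE each player is indifferent between their pure strategies, so the opponent's mix sets the indifference.
Agent 2 indifferent between Alpha and Beta: p·8 + (1−p)·9 = p·9 + (1−p)·7 ⟹ 9 + (-1)p = 7 + 2p ⟹ p = 2/3.
Agent 1 indifferent between Alpha and Beta: q·5 + (1−q)·2 = q·3 + (1−q)·5 ⟹ 2 + 3q = 5 + (-2)q ⟹ q = 3/5.

p = 2/3, q = 3/5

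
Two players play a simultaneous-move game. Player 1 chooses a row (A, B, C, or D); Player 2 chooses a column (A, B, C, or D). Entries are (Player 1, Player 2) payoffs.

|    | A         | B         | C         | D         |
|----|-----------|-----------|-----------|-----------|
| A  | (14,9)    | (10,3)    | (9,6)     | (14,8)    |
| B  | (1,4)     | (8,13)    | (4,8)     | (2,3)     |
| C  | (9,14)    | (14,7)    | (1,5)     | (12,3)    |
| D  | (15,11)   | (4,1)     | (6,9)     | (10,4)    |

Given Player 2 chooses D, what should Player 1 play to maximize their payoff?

A

With Player 2 fixed at D, Player 1's payoffs are: A → 14, B → 2, C → 12, D → 10.
The maximum is 14, achieved by A.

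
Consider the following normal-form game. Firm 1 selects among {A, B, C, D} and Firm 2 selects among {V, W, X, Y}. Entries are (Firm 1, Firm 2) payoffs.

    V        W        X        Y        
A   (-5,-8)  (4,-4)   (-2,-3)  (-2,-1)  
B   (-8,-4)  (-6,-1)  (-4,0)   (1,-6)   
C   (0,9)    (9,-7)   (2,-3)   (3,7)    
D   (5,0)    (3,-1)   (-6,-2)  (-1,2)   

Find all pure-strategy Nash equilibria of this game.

Check mutual best responses: a cell is a NE iff neither player can gain by unilaterally deviating.
Firm 1's best responses — vs V: D (payoff 5); vs W: C (payoff 9); vs X: C (payoff 2); vs Y: C (payoff 3).
Firm 2's best responses — vs A: Y (payoff -1); vs B: X (payoff 0); vs C: V (payoff 9); vs D: Y (payoff 2).
No cell has both players best-responding. For instance, Firm 1's best reply to X is C, but against C Firm 2 prefers V over X.

There is no pure-strategy Nash equilibrium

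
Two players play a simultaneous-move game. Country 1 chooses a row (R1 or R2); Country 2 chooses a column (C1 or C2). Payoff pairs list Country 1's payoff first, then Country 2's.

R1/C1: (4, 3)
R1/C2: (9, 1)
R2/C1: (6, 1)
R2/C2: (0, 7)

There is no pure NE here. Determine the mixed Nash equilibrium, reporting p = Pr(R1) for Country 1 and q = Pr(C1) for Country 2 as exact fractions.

In a mixed NE each player is indifferent between their pure strategies, so the opponent's mix sets the indifference.
Country 2 indifferent between C1 and C2: p·3 + (1−p)·1 = p·1 + (1−p)·7 ⟹ 1 + 2p = 7 + (-6)p ⟹ p = 3/4.
Country 1 indifferent between R1 and R2: q·4 + (1−q)·9 = q·6 + (1−q)·0 ⟹ 9 + (-5)q = 0 + 6q ⟹ q = 9/11.

p = 3/4, q = 9/11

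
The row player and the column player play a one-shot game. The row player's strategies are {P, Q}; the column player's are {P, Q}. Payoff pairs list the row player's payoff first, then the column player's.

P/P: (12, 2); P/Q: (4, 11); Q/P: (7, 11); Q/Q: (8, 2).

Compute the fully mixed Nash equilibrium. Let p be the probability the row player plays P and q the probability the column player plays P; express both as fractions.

p = 1/2, q = 4/9

In a mixed NE each player is indifferent between their pure strategies, so the opponent's mix sets the indifference.
The column player indifferent between P and Q: p·2 + (1−p)·11 = p·11 + (1−p)·2 ⟹ 11 + (-9)p = 2 + 9p ⟹ p = 1/2.
The row player indifferent between P and Q: q·12 + (1−q)·4 = q·7 + (1−q)·8 ⟹ 4 + 8q = 8 + (-1)q ⟹ q = 4/9.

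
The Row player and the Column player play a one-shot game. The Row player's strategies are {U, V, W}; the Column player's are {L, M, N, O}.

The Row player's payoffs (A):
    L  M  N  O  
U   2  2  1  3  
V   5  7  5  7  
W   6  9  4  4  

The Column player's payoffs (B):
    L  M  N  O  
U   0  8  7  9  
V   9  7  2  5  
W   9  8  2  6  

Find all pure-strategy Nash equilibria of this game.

(W, L)

Find each player's best response to every opponent strategy; NE are the intersections.
The Row player's best responses — vs L: W (payoff 6); vs M: W (payoff 9); vs N: V (payoff 5); vs O: V (payoff 7).
The Column player's best responses — vs U: O (payoff 9); vs V: L (payoff 9); vs W: L (payoff 9).
The only mutual best response is (W, L); neither player gains by switching there.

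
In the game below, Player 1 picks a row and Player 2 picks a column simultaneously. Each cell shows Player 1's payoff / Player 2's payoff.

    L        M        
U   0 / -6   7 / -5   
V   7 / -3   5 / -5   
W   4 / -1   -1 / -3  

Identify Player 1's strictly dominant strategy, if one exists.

A strategy is strictly dominant if it gives Player 1 a strictly higher payoff than every other strategy, against every choice by the opponent.
U is not dominant: against L, V gives 7 > 0.
V is not dominant: against M, U gives 7 > 5.
W is not dominant: against L, V gives 7 > 4.
No single strategy is best against every opponent action.

None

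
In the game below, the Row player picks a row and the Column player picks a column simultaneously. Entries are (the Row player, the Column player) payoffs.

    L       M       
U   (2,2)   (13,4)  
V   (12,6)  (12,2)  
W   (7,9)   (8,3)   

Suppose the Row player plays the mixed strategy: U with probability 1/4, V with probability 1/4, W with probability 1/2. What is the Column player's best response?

L

Compute the Column player's expected payoff from each pure strategy against the given mix.
L: (1/4)·2 + (1/4)·6 + (1/2)·9 = 13/2
M: (1/4)·4 + (1/4)·2 + (1/2)·3 = 3
Highest expected payoff is 13/2, from L.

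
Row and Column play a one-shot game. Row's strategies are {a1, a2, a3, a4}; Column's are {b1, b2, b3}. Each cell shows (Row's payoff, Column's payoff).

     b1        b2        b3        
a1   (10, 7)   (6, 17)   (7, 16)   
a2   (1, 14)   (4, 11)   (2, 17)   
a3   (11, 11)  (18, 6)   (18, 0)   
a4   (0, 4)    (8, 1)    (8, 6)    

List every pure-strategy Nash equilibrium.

(a3, b1)

A profile is a Nash equilibrium when each player is best-responding to the other.
Row's best responses — vs b1: a3 (payoff 11); vs b2: a3 (payoff 18); vs b3: a3 (payoff 18).
Column's best responses — vs a1: b2 (payoff 17); vs a2: b3 (payoff 17); vs a3: b1 (payoff 11); vs a4: b3 (payoff 6).
The only mutual best response is (a3, b1); neither player gains by switching there.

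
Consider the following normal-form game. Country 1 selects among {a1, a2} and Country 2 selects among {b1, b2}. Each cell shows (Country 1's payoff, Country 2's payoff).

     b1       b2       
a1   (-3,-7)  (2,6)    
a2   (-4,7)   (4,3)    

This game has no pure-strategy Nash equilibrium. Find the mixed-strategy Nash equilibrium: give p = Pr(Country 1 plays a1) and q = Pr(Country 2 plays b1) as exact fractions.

In a mixed NE each player is indifferent between their pure strategies, so the opponent's mix sets the indifference.
Country 2 indifferent between b1 and b2: p·(-7) + (1−p)·7 = p·6 + (1−p)·3 ⟹ 7 + (-14)p = 3 + 3p ⟹ p = 4/17.
Country 1 indifferent between a1 and a2: q·(-3) + (1−q)·2 = q·(-4) + (1−q)·4 ⟹ 2 + (-5)q = 4 + (-8)q ⟹ q = 2/3.

p = 4/17, q = 2/3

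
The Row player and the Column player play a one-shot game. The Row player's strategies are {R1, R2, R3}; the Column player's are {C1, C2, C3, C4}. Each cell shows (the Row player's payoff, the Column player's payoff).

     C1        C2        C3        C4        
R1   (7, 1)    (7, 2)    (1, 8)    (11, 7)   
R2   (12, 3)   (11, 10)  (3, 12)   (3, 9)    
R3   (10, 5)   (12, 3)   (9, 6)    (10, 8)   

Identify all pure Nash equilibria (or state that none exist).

No pure-strategy Nash equilibrium

Find each player's best response to every opponent strategy; NE are the intersections.
The Row player's best responses — vs C1: R2 (payoff 12); vs C2: R3 (payoff 12); vs C3: R3 (payoff 9); vs C4: R1 (payoff 11).
The Column player's best responses — vs R1: C3 (payoff 8); vs R2: C3 (payoff 12); vs R3: C4 (payoff 8).
No cell has both players best-responding. For instance, the Row player's best reply to C2 is R3, but against R3 the Column player prefers C4 over C2.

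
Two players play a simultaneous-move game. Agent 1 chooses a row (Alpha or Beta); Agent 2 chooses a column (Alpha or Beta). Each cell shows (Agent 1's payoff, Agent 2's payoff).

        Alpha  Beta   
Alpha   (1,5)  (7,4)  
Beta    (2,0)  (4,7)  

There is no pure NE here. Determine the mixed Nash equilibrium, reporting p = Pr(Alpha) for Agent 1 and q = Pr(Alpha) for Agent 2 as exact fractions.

p = 7/8, q = 3/4

Each player's mixing probability is pinned down by making the *other* player indifferent.
Agent 2 indifferent between Alpha and Beta: p·5 + (1−p)·0 = p·4 + (1−p)·7 ⟹ 0 + 5p = 7 + (-3)p ⟹ p = 7/8.
Agent 1 indifferent between Alpha and Beta: q·1 + (1−q)·7 = q·2 + (1−q)·4 ⟹ 7 + (-6)q = 4 + (-2)q ⟹ q = 3/4.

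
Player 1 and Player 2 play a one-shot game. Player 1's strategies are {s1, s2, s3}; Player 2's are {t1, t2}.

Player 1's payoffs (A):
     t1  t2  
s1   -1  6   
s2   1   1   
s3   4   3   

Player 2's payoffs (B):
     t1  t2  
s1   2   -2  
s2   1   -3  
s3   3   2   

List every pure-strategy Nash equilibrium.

(s3, t1)

Find each player's best response to every opponent strategy; NE are the intersections.
Player 1's best responses — vs t1: s3 (payoff 4); vs t2: s1 (payoff 6).
Player 2's best responses — vs s1: t1 (payoff 2); vs s2: t1 (payoff 1); vs s3: t1 (payoff 3).
The only mutual best response is (s3, t1); neither player gains by switching there.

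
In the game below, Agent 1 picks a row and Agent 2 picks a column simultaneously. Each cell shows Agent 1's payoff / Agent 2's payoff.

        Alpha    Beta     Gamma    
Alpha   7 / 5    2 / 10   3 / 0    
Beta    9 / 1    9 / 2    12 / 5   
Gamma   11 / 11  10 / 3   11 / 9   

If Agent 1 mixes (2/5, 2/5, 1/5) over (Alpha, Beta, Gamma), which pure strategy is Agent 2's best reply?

Agent 2's best reply maximizes expected payoff against the mix.
Alpha: (2/5)·5 + (2/5)·1 + (1/5)·11 = 23/5
Beta: (2/5)·10 + (2/5)·2 + (1/5)·3 = 27/5
Gamma: (2/5)·0 + (2/5)·5 + (1/5)·9 = 19/5
Highest expected payoff is 27/5, from Beta.

Beta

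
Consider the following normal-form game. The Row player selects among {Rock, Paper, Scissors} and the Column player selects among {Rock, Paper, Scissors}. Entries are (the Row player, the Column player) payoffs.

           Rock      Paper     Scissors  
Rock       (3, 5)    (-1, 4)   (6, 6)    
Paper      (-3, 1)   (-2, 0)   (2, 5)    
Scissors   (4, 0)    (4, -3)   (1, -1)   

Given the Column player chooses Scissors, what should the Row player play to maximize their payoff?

Rock

With the Column player fixed at Scissors, the Row player's payoffs are: Rock → 6, Paper → 2, Scissors → 1.
The maximum is 6, achieved by Rock.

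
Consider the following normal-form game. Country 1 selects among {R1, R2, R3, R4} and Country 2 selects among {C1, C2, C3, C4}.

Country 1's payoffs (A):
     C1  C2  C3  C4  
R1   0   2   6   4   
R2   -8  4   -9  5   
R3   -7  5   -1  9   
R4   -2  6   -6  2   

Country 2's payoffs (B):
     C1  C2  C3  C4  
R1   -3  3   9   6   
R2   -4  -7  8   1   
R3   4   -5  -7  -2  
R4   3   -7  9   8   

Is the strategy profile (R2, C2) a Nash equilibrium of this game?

No

Holding Country 2 at C2: Country 1 gets 4 from R2 but could get 6 by switching to R4. Country 1 has a profitable deviation.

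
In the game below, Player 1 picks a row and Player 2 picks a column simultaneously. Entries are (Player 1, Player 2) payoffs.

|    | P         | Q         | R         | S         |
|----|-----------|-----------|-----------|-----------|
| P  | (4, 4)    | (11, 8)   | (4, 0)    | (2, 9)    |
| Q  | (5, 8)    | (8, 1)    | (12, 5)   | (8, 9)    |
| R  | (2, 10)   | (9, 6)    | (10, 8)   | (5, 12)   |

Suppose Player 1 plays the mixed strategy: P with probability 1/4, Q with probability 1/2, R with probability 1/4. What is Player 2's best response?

S

Player 2's best reply maximizes expected payoff against the mix.
P: (1/4)·4 + (1/2)·8 + (1/4)·10 = 15/2
Q: (1/4)·8 + (1/2)·1 + (1/4)·6 = 4
R: (1/4)·0 + (1/2)·5 + (1/4)·8 = 9/2
S: (1/4)·9 + (1/2)·9 + (1/4)·12 = 39/4
Highest expected payoff is 39/4, from S.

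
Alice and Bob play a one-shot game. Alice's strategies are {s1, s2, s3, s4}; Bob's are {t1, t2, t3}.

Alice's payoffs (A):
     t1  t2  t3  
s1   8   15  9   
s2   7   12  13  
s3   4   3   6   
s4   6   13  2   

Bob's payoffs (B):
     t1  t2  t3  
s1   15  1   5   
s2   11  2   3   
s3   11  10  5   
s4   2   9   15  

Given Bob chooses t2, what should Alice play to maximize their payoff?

s1

With Bob fixed at t2, Alice's payoffs are: s1 → 15, s2 → 12, s3 → 3, s4 → 13.
The maximum is 15, achieved by s1.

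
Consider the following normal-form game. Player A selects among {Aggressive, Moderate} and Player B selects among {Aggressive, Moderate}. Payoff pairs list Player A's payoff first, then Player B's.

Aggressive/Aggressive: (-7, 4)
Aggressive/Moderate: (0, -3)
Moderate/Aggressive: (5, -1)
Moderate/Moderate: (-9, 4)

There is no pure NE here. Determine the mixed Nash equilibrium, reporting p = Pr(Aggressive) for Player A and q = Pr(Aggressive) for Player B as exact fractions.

Each player's mixing probability is pinned down by making the *other* player indifferent.
Player B indifferent between Aggressive and Moderate: p·4 + (1−p)·(-1) = p·(-3) + (1−p)·4 ⟹ (-1) + 5p = 4 + (-7)p ⟹ p = 5/12.
Player A indifferent between Aggressive and Moderate: q·(-7) + (1−q)·0 = q·5 + (1−q)·(-9) ⟹ 0 + (-7)q = (-9) + 14q ⟹ q = 3/7.

p = 5/12, q = 3/7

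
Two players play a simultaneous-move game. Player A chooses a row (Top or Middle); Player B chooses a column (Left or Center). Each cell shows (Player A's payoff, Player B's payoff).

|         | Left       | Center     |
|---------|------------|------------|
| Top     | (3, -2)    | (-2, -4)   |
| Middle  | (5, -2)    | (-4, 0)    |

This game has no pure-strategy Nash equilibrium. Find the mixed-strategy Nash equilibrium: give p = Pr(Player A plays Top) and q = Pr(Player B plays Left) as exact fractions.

p = 1/2, q = 1/2

In a mixed NE each player is indifferent between their pure strategies, so the opponent's mix sets the indifference.
Player B indifferent between Left and Center: p·(-2) + (1−p)·(-2) = p·(-4) + (1−p)·0 ⟹ (-2) + 0p = 0 + (-4)p ⟹ p = 1/2.
Player A indifferent between Top and Middle: q·3 + (1−q)·(-2) = q·5 + (1−q)·(-4) ⟹ (-2) + 5q = (-4) + 9q ⟹ q = 1/2.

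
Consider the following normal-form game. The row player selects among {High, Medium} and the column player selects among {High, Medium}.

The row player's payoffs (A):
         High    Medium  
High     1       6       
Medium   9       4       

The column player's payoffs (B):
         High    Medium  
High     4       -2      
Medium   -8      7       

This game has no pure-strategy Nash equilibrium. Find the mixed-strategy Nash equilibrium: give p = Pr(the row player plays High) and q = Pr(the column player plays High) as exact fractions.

Each player's mixing probability is pinned down by making the *other* player indifferent.
The column player indifferent between High and Medium: p·4 + (1−p)·(-8) = p·(-2) + (1−p)·7 ⟹ (-8) + 12p = 7 + (-9)p ⟹ p = 5/7.
The row player indifferent between High and Medium: q·1 + (1−q)·6 = q·9 + (1−q)·4 ⟹ 6 + (-5)q = 4 + 5q ⟹ q = 1/5.

p = 5/7, q = 1/5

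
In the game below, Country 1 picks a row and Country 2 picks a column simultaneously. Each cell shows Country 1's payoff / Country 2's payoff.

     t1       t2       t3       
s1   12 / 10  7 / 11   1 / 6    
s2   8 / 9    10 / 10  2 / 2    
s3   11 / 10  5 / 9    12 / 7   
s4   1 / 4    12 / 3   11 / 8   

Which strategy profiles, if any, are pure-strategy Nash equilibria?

Find each player's best response to every opponent strategy; NE are the intersections.
Country 1's best responses — vs t1: s1 (payoff 12); vs t2: s4 (payoff 12); vs t3: s3 (payoff 12).
Country 2's best responses — vs s1: t2 (payoff 11); vs s2: t2 (payoff 10); vs s3: t1 (payoff 10); vs s4: t3 (payoff 8).
No cell has both players best-responding. For instance, Country 1's best reply to t2 is s4, but against s4 Country 2 prefers t3 over t2.

None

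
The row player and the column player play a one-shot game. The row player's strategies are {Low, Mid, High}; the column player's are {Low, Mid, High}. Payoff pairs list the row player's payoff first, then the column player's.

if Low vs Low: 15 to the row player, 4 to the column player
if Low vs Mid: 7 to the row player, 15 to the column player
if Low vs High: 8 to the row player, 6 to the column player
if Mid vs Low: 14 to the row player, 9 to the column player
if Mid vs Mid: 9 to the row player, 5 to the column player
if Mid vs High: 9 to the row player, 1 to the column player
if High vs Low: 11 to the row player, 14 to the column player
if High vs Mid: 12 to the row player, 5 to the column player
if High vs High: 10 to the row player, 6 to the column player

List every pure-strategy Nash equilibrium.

There is no pure-strategy Nash equilibrium

Find each player's best response to every opponent strategy; NE are the intersections.
The row player's best responses — vs Low: Low (payoff 15); vs Mid: High (payoff 12); vs High: High (payoff 10).
The column player's best responses — vs Low: Mid (payoff 15); vs Mid: Low (payoff 9); vs High: Low (payoff 14).
No cell has both players best-responding. For instance, the row player's best reply to Low is Low, but against Low the column player prefers Mid over Low.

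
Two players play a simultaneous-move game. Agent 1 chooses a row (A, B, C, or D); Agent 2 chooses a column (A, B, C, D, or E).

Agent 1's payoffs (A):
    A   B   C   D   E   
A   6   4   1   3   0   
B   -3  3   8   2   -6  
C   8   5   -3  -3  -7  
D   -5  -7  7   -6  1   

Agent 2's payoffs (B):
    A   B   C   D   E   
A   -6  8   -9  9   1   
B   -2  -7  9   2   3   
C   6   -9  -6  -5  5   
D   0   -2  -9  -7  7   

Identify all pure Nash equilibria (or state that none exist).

(A, D), (B, C), (C, A), and (D, E)

Check mutual best responses: a cell is a NE iff neither player can gain by unilaterally deviating.
Agent 1's best responses — vs A: C (payoff 8); vs B: C (payoff 5); vs C: B (payoff 8); vs D: A (payoff 3); vs E: D (payoff 1).
Agent 2's best responses — vs A: D (payoff 9); vs B: C (payoff 9); vs C: A (payoff 6); vs D: E (payoff 7).
Mutual best responses occur at (A, D), (B, C), (C, A), and (D, E); at each, neither player gains by switching.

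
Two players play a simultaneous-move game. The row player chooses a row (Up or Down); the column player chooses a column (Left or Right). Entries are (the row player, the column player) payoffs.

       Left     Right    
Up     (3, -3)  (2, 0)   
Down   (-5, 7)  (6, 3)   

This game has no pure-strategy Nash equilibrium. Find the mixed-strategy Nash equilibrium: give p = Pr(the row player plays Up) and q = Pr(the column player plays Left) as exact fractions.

p = 4/7, q = 1/3

Each player's mixing probability is pinned down by making the *other* player indifferent.
The column player indifferent between Left and Right: p·(-3) + (1−p)·7 = p·0 + (1−p)·3 ⟹ 7 + (-10)p = 3 + (-3)p ⟹ p = 4/7.
The row player indifferent between Up and Down: q·3 + (1−q)·2 = q·(-5) + (1−q)·6 ⟹ 2 + 1q = 6 + (-11)q ⟹ q = 1/3.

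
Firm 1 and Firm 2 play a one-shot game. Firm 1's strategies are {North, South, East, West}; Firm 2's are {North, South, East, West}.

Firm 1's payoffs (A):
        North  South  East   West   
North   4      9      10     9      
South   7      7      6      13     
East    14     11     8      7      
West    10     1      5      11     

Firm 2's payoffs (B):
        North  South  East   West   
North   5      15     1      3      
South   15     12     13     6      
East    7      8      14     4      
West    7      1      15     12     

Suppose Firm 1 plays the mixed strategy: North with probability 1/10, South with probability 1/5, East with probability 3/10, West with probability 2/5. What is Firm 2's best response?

East

Compute Firm 2's expected payoff from each pure strategy against the given mix.
North: (1/10)·5 + (1/5)·15 + (3/10)·7 + (2/5)·7 = 42/5
South: (1/10)·15 + (1/5)·12 + (3/10)·8 + (2/5)·1 = 67/10
East: (1/10)·1 + (1/5)·13 + (3/10)·14 + (2/5)·15 = 129/10
West: (1/10)·3 + (1/5)·6 + (3/10)·4 + (2/5)·12 = 15/2
Highest expected payoff is 129/10, from East.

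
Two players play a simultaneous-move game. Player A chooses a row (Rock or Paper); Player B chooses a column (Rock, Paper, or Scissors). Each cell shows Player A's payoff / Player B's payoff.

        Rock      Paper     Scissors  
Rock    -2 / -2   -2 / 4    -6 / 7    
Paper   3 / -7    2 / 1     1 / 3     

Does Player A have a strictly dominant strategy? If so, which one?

A strategy is strictly dominant if it gives Player A a strictly higher payoff than every other strategy, against every choice by the opponent.
Paper strictly dominates: vs Rock: 3 > -2; vs Paper: 2 > -2; vs Scissors: 1 > -6.

Paper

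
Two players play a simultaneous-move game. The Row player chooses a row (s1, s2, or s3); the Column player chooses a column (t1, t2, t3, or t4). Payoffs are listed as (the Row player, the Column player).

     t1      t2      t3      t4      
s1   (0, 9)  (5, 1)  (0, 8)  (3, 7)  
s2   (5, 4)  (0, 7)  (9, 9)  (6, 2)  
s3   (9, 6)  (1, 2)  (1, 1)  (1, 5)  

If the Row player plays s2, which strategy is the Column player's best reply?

With the Row player fixed at s2, the Column player's payoffs are: t1 → 4, t2 → 7, t3 → 9, t4 → 2.
The maximum is 9, achieved by t3.

t3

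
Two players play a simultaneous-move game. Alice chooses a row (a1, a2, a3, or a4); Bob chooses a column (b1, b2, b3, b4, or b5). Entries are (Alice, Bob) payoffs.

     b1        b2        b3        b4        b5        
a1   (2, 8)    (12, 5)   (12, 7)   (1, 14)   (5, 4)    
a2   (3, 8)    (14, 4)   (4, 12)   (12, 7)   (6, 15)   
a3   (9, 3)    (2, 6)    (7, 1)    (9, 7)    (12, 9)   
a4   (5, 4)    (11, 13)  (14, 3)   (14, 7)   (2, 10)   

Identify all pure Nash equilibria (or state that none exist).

A profile is a Nash equilibrium when each player is best-responding to the other.
Alice's best responses — vs b1: a3 (payoff 9); vs b2: a2 (payoff 14); vs b3: a4 (payoff 14); vs b4: a4 (payoff 14); vs b5: a3 (payoff 12).
Bob's best responses — vs a1: b4 (payoff 14); vs a2: b5 (payoff 15); vs a3: b5 (payoff 9); vs a4: b2 (payoff 13).
The only mutual best response is (a3, b5); neither player gains by switching there.

(a3, b5)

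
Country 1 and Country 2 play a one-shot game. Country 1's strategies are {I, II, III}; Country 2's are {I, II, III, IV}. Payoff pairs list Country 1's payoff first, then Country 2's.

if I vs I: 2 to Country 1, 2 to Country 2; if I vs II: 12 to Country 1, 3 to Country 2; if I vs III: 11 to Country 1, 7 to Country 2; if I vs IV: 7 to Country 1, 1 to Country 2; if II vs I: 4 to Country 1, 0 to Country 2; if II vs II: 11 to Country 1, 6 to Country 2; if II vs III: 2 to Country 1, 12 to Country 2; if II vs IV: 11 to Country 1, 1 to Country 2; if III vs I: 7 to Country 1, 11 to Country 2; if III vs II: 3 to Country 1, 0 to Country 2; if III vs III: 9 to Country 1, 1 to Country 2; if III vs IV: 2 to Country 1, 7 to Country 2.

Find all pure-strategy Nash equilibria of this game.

Find each player's best response to every opponent strategy; NE are the intersections.
Country 1's best responses — vs I: III (payoff 7); vs II: I (payoff 12); vs III: I (payoff 11); vs IV: II (payoff 11).
Country 2's best responses — vs I: III (payoff 7); vs II: III (payoff 12); vs III: I (payoff 11).
Mutual best responses occur at (I, III) and (III, I); at each, neither player gains by switching.

(I, III) and (III, I)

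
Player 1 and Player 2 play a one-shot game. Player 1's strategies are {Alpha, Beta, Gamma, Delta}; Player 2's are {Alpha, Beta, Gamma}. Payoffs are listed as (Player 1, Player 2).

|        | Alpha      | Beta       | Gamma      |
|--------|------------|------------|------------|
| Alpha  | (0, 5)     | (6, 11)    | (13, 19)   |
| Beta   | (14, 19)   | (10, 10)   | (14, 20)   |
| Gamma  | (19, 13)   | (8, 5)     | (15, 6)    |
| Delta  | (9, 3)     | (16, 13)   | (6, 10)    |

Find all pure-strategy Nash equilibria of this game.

Find each player's best response to every opponent strategy; NE are the intersections.
Player 1's best responses — vs Alpha: Gamma (payoff 19); vs Beta: Delta (payoff 16); vs Gamma: Gamma (payoff 15).
Player 2's best responses — vs Alpha: Gamma (payoff 19); vs Beta: Gamma (payoff 20); vs Gamma: Alpha (payoff 13); vs Delta: Beta (payoff 13).
Mutual best responses occur at (Gamma, Alpha) and (Delta, Beta); at each, neither player gains by switching.

(Gamma, Alpha) and (Delta, Beta)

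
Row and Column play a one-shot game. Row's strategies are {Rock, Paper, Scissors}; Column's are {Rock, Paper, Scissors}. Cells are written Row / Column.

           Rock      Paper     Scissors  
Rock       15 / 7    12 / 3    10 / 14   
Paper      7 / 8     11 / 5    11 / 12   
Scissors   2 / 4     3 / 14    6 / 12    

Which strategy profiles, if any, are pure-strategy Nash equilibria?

Check mutual best responses: a cell is a NE iff neither player can gain by unilaterally deviating.
Row's best responses — vs Rock: Rock (payoff 15); vs Paper: Rock (payoff 12); vs Scissors: Paper (payoff 11).
Column's best responses — vs Rock: Scissors (payoff 14); vs Paper: Scissors (payoff 12); vs Scissors: Paper (payoff 14).
The only mutual best response is (Paper, Scissors); neither player gains by switching there.

(Paper, Scissors)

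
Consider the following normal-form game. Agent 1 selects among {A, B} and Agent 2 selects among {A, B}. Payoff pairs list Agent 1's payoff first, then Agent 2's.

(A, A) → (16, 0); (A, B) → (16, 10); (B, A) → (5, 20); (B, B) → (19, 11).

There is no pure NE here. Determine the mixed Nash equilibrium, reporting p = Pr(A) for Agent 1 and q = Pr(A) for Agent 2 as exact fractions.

Each player's mixing probability is pinned down by making the *other* player indifferent.
Agent 2 indifferent between A and B: p·0 + (1−p)·20 = p·10 + (1−p)·11 ⟹ 20 + (-20)p = 11 + (-1)p ⟹ p = 9/19.
Agent 1 indifferent between A and B: q·16 + (1−q)·16 = q·5 + (1−q)·19 ⟹ 16 + 0q = 19 + (-14)q ⟹ q = 3/14.

p = 9/19, q = 3/14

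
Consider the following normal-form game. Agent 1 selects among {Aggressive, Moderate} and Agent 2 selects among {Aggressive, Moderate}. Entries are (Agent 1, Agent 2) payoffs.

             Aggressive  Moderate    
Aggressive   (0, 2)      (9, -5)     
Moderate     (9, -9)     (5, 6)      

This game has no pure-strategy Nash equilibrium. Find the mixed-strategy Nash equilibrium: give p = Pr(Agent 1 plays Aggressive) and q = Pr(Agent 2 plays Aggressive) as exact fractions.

p = 15/22, q = 4/13

Each player's mixing probability is pinned down by making the *other* player indifferent.
Agent 2 indifferent between Aggressive and Moderate: p·2 + (1−p)·(-9) = p·(-5) + (1−p)·6 ⟹ (-9) + 11p = 6 + (-11)p ⟹ p = 15/22.
Agent 1 indifferent between Aggressive and Moderate: q·0 + (1−q)·9 = q·9 + (1−q)·5 ⟹ 9 + (-9)q = 5 + 4q ⟹ q = 4/13.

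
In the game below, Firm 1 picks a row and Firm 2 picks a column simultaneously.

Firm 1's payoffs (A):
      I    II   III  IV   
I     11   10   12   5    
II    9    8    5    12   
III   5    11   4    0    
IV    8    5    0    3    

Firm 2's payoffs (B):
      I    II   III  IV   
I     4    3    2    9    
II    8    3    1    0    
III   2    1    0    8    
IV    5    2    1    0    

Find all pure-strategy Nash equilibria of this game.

None

Find each player's best response to every opponent strategy; NE are the intersections.
Firm 1's best responses — vs I: I (payoff 11); vs II: III (payoff 11); vs III: I (payoff 12); vs IV: II (payoff 12).
Firm 2's best responses — vs I: IV (payoff 9); vs II: I (payoff 8); vs III: IV (payoff 8); vs IV: I (payoff 5).
No cell has both players best-responding. For instance, Firm 1's best reply to I is I, but against I Firm 2 prefers IV over I.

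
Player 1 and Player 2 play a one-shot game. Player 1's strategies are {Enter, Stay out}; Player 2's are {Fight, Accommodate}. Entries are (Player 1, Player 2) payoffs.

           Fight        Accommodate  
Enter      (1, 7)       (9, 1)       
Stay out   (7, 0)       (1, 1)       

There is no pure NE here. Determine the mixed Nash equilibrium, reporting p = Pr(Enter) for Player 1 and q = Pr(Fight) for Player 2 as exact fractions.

In a mixed NE each player is indifferent between their pure strategies, so the opponent's mix sets the indifference.
Player 2 indifferent between Fight and Accommodate: p·7 + (1−p)·0 = p·1 + (1−p)·1 ⟹ 0 + 7p = 1 + 0p ⟹ p = 1/7.
Player 1 indifferent between Enter and Stay out: q·1 + (1−q)·9 = q·7 + (1−q)·1 ⟹ 9 + (-8)q = 1 + 6q ⟹ q = 4/7.

p = 1/7, q = 4/7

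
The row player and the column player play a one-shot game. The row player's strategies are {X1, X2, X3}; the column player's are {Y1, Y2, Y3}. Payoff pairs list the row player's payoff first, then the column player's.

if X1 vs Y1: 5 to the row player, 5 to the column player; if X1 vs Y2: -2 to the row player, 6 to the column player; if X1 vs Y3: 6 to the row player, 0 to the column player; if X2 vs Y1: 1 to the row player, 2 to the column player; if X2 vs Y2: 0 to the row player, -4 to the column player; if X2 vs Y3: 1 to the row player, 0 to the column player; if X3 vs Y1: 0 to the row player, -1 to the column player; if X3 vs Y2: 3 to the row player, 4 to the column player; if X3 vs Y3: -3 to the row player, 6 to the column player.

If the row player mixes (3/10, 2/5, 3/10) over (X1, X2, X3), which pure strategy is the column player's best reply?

Compute the column player's expected payoff from each pure strategy against the given mix.
Y1: (3/10)·5 + (2/5)·2 + (3/10)·(-1) = 2
Y2: (3/10)·6 + (2/5)·(-4) + (3/10)·4 = 7/5
Y3: (3/10)·0 + (2/5)·0 + (3/10)·6 = 9/5
Highest expected payoff is 2, from Y1.

Y1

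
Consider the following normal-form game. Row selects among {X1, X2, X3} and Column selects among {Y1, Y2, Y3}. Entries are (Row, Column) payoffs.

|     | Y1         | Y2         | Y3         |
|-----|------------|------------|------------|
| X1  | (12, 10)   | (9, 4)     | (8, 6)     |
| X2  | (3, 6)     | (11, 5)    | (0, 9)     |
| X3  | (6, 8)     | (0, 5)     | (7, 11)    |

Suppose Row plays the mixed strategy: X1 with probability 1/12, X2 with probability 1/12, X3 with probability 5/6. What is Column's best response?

Y3

Compute Column's expected payoff from each pure strategy against the given mix.
Y1: (1/12)·10 + (1/12)·6 + (5/6)·8 = 8
Y2: (1/12)·4 + (1/12)·5 + (5/6)·5 = 59/12
Y3: (1/12)·6 + (1/12)·9 + (5/6)·11 = 125/12
Highest expected payoff is 125/12, from Y3.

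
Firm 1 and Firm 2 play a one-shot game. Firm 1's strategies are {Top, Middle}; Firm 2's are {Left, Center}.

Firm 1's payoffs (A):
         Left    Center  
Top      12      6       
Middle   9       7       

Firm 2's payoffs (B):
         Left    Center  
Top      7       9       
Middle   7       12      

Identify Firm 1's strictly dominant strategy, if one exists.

A strategy is strictly dominant if it gives Firm 1 a strictly higher payoff than every other strategy, against every choice by the opponent.
Top is not dominant: against Center, Middle gives 7 > 6.
Middle is not dominant: against Left, Top gives 12 > 9.
No single strategy is best against every opponent action.

None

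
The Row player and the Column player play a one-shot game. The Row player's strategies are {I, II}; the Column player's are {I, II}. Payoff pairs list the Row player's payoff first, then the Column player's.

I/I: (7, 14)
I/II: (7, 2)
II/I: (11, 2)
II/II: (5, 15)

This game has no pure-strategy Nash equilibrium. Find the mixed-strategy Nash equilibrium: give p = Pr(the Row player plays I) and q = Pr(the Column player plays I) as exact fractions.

In a mixed NE each player is indifferent between their pure strategies, so the opponent's mix sets the indifference.
The Column player indifferent between I and II: p·14 + (1−p)·2 = p·2 + (1−p)·15 ⟹ 2 + 12p = 15 + (-13)p ⟹ p = 13/25.
The Row player indifferent between I and II: q·7 + (1−q)·7 = q·11 + (1−q)·5 ⟹ 7 + 0q = 5 + 6q ⟹ q = 1/3.

p = 13/25, q = 1/3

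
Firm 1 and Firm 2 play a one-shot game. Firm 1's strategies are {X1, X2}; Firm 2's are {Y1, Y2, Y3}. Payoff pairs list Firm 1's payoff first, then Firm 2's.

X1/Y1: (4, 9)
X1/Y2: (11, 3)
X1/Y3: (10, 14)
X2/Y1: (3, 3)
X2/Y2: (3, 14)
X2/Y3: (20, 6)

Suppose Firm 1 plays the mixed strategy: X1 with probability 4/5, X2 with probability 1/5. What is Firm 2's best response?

Compute Firm 2's expected payoff from each pure strategy against the given mix.
Y1: (4/5)·9 + (1/5)·3 = 39/5
Y2: (4/5)·3 + (1/5)·14 = 26/5
Y3: (4/5)·14 + (1/5)·6 = 62/5
Highest expected payoff is 62/5, from Y3.

Y3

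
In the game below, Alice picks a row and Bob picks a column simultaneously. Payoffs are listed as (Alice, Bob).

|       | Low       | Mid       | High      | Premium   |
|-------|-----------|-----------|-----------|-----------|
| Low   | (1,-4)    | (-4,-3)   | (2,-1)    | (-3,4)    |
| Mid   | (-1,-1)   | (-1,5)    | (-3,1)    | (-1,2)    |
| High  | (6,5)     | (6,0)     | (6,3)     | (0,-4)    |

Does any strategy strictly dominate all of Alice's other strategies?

High

A strategy is strictly dominant if it gives Alice a strictly higher payoff than every other strategy, against every choice by the opponent.
High strictly dominates: vs Low: 6 > each of {1, -1}; vs Mid: 6 > each of {-4, -1}; vs High: 6 > each of {2, -3}; vs Premium: 0 > each of {-3, -1}.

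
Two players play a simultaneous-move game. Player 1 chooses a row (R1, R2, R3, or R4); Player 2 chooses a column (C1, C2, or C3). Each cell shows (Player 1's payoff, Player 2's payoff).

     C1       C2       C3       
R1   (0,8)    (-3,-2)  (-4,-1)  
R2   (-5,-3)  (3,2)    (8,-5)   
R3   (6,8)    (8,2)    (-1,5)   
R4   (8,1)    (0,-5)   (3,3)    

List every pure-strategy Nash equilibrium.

No pure-strategy Nash equilibrium

Check mutual best responses: a cell is a NE iff neither player can gain by unilaterally deviating.
Player 1's best responses — vs C1: R4 (payoff 8); vs C2: R3 (payoff 8); vs C3: R2 (payoff 8).
Player 2's best responses — vs R1: C1 (payoff 8); vs R2: C2 (payoff 2); vs R3: C1 (payoff 8); vs R4: C3 (payoff 3).
No cell has both players best-responding. For instance, Player 1's best reply to C1 is R4, but against R4 Player 2 prefers C3 over C1.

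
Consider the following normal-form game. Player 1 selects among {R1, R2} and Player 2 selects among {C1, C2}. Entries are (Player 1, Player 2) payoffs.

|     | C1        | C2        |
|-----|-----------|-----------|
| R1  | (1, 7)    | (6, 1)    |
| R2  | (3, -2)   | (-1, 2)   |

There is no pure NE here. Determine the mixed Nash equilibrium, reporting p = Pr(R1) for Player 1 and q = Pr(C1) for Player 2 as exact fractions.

In a mixed NE each player is indifferent between their pure strategies, so the opponent's mix sets the indifference.
Player 2 indifferent between C1 and C2: p·7 + (1−p)·(-2) = p·1 + (1−p)·2 ⟹ (-2) + 9p = 2 + (-1)p ⟹ p = 2/5.
Player 1 indifferent between R1 and R2: q·1 + (1−q)·6 = q·3 + (1−q)·(-1) ⟹ 6 + (-5)q = (-1) + 4q ⟹ q = 7/9.

p = 2/5, q = 7/9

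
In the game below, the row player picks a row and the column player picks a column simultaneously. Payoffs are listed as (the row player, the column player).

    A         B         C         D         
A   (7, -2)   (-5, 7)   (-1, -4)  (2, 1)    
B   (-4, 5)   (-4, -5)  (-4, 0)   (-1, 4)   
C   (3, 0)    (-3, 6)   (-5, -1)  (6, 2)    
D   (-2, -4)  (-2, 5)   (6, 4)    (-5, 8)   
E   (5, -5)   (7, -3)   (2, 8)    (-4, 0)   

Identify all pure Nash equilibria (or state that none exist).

Check mutual best responses: a cell is a NE iff neither player can gain by unilaterally deviating.
The row player's best responses — vs A: A (payoff 7); vs B: E (payoff 7); vs C: D (payoff 6); vs D: C (payoff 6).
The column player's best responses — vs A: B (payoff 7); vs B: A (payoff 5); vs C: B (payoff 6); vs D: D (payoff 8); vs E: C (payoff 8).
No cell has both players best-responding. For instance, the row player's best reply to C is D, but against D the column player prefers D over C.

There is no pure-strategy Nash equilibrium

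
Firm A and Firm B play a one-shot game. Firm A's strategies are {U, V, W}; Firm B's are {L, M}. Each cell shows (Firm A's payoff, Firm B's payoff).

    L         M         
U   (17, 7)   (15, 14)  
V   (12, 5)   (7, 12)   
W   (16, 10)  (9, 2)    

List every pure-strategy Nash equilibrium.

A profile is a Nash equilibrium when each player is best-responding to the other.
Firm A's best responses — vs L: U (payoff 17); vs M: U (payoff 15).
Firm B's best responses — vs U: M (payoff 14); vs V: M (payoff 12); vs W: L (payoff 10).
The only mutual best response is (U, M); neither player gains by switching there.

(U, M)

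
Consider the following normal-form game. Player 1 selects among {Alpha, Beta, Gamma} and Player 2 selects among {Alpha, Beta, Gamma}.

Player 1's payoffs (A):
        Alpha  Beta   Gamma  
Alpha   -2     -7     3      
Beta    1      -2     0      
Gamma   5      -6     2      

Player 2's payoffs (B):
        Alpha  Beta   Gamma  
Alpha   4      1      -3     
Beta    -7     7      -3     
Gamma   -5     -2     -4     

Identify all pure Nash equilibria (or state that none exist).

(Beta, Beta)

A profile is a Nash equilibrium when each player is best-responding to the other.
Player 1's best responses — vs Alpha: Gamma (payoff 5); vs Beta: Beta (payoff -2); vs Gamma: Alpha (payoff 3).
Player 2's best responses — vs Alpha: Alpha (payoff 4); vs Beta: Beta (payoff 7); vs Gamma: Beta (payoff -2).
The only mutual best response is (Beta, Beta); neither player gains by switching there.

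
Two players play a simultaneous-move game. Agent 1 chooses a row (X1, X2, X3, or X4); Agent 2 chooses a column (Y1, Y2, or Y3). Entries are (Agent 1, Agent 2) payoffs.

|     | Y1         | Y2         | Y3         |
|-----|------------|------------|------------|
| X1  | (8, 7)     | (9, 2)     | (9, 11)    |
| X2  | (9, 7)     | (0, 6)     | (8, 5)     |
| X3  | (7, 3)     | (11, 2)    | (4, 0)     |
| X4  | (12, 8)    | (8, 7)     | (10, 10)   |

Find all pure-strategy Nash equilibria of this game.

Find each player's best response to every opponent strategy; NE are the intersections.
Agent 1's best responses — vs Y1: X4 (payoff 12); vs Y2: X3 (payoff 11); vs Y3: X4 (payoff 10).
Agent 2's best responses — vs X1: Y3 (payoff 11); vs X2: Y1 (payoff 7); vs X3: Y1 (payoff 3); vs X4: Y3 (payoff 10).
The only mutual best response is (X4, Y3); neither player gains by switching there.

(X4, Y3)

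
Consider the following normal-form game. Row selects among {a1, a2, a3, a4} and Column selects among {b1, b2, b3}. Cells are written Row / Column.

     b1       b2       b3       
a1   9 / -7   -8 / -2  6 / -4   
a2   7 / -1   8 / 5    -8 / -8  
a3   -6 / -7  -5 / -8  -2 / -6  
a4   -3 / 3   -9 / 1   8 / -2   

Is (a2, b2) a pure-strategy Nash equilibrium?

Holding Column at b2: Row gets 8 from a2, versus -8 from a1, -5 from a3, -9 from a4. No profitable deviation for Row.
Holding Row at a2: Column gets 5 from b2, versus -1 from b1, -8 from b3. No profitable deviation for Column either.

Yes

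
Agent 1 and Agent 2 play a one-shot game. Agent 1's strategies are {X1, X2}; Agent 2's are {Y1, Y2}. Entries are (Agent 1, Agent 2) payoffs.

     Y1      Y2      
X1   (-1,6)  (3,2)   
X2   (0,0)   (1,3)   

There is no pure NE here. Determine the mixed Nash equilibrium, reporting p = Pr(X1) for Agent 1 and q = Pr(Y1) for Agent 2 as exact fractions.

In a mixed NE each player is indifferent between their pure strategies, so the opponent's mix sets the indifference.
Agent 2 indifferent between Y1 and Y2: p·6 + (1−p)·0 = p·2 + (1−p)·3 ⟹ 0 + 6p = 3 + (-1)p ⟹ p = 3/7.
Agent 1 indifferent between X1 and X2: q·(-1) + (1−q)·3 = q·0 + (1−q)·1 ⟹ 3 + (-4)q = 1 + (-1)q ⟹ q = 2/3.

p = 3/7, q = 2/3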